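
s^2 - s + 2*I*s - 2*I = (s - 1)*(s + 2*I)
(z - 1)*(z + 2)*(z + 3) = z^3 + 4*z^2 + z - 6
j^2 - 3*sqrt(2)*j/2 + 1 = (j - sqrt(2))*(j - sqrt(2)/2)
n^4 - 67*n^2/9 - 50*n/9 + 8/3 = (n - 3)*(n - 1/3)*(n + 4/3)*(n + 2)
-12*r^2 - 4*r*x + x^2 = (-6*r + x)*(2*r + x)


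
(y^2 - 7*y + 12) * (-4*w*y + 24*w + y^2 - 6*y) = -4*w*y^3 + 52*w*y^2 - 216*w*y + 288*w + y^4 - 13*y^3 + 54*y^2 - 72*y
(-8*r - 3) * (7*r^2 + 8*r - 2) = -56*r^3 - 85*r^2 - 8*r + 6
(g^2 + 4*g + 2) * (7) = 7*g^2 + 28*g + 14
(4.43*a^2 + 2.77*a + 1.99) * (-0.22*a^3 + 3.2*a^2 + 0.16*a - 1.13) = -0.9746*a^5 + 13.5666*a^4 + 9.135*a^3 + 1.8053*a^2 - 2.8117*a - 2.2487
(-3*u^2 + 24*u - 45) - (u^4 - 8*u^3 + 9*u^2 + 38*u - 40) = -u^4 + 8*u^3 - 12*u^2 - 14*u - 5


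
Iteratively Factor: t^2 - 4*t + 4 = (t - 2)*(t - 2)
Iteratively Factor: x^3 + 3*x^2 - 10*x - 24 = (x + 4)*(x^2 - x - 6) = (x + 2)*(x + 4)*(x - 3)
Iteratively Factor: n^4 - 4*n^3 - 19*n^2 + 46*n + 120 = (n - 5)*(n^3 + n^2 - 14*n - 24) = (n - 5)*(n + 2)*(n^2 - n - 12) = (n - 5)*(n + 2)*(n + 3)*(n - 4)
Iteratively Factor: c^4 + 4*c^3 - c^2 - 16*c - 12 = (c + 2)*(c^3 + 2*c^2 - 5*c - 6) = (c + 2)*(c + 3)*(c^2 - c - 2) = (c + 1)*(c + 2)*(c + 3)*(c - 2)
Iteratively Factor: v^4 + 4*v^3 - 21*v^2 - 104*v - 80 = (v + 1)*(v^3 + 3*v^2 - 24*v - 80) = (v - 5)*(v + 1)*(v^2 + 8*v + 16) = (v - 5)*(v + 1)*(v + 4)*(v + 4)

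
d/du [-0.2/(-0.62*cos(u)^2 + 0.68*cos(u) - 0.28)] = (0.248*cos(u) - 0.136)*sin(u)/(0.62*cos(u)^2 - 0.68*cos(u) + 0.28)^2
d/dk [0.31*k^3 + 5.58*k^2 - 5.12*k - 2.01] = 0.93*k^2 + 11.16*k - 5.12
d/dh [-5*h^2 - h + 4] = -10*h - 1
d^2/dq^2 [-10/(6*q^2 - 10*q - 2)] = 10*(-9*q^2 + 15*q + (6*q - 5)^2 + 3)/(-3*q^2 + 5*q + 1)^3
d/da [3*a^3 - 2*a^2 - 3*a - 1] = 9*a^2 - 4*a - 3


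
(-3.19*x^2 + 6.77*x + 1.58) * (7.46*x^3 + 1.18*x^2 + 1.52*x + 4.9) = -23.7974*x^5 + 46.74*x^4 + 14.9266*x^3 - 3.4762*x^2 + 35.5746*x + 7.742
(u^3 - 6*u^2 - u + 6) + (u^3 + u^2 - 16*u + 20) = 2*u^3 - 5*u^2 - 17*u + 26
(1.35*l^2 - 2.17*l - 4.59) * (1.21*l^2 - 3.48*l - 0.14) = 1.6335*l^4 - 7.3237*l^3 + 1.8087*l^2 + 16.277*l + 0.6426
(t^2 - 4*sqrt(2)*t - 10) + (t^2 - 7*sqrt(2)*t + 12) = 2*t^2 - 11*sqrt(2)*t + 2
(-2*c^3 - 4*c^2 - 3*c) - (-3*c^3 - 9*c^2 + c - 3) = c^3 + 5*c^2 - 4*c + 3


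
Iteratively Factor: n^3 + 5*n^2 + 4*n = (n + 1)*(n^2 + 4*n) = (n + 1)*(n + 4)*(n)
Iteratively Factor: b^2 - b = (b - 1)*(b)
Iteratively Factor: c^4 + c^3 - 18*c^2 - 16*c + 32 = (c - 4)*(c^3 + 5*c^2 + 2*c - 8) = (c - 4)*(c + 2)*(c^2 + 3*c - 4) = (c - 4)*(c - 1)*(c + 2)*(c + 4)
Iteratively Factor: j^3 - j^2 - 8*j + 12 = (j - 2)*(j^2 + j - 6) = (j - 2)^2*(j + 3)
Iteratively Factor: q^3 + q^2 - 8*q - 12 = (q + 2)*(q^2 - q - 6) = (q - 3)*(q + 2)*(q + 2)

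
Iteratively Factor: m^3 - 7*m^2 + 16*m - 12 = (m - 2)*(m^2 - 5*m + 6) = (m - 2)^2*(m - 3)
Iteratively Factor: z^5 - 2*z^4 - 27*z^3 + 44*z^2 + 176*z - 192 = (z - 1)*(z^4 - z^3 - 28*z^2 + 16*z + 192) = (z - 4)*(z - 1)*(z^3 + 3*z^2 - 16*z - 48) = (z - 4)*(z - 1)*(z + 4)*(z^2 - z - 12) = (z - 4)^2*(z - 1)*(z + 4)*(z + 3)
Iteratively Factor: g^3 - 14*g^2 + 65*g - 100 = (g - 4)*(g^2 - 10*g + 25) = (g - 5)*(g - 4)*(g - 5)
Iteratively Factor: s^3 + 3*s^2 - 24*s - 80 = (s + 4)*(s^2 - s - 20) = (s + 4)^2*(s - 5)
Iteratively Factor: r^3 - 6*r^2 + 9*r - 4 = (r - 1)*(r^2 - 5*r + 4) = (r - 1)^2*(r - 4)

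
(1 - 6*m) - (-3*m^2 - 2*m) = 3*m^2 - 4*m + 1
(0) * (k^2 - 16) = 0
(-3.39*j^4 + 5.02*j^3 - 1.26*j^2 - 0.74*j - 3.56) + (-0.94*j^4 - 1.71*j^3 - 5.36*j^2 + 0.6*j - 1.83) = -4.33*j^4 + 3.31*j^3 - 6.62*j^2 - 0.14*j - 5.39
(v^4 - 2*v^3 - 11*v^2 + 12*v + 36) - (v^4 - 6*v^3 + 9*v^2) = 4*v^3 - 20*v^2 + 12*v + 36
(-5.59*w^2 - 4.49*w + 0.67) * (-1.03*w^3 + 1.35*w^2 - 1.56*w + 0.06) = 5.7577*w^5 - 2.9218*w^4 + 1.9688*w^3 + 7.5735*w^2 - 1.3146*w + 0.0402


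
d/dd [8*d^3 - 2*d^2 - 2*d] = 24*d^2 - 4*d - 2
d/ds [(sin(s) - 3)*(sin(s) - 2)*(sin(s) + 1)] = (3*sin(s)^2 - 8*sin(s) + 1)*cos(s)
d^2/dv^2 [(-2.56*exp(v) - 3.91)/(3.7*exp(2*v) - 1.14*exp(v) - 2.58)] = (-35.0464*exp(4*v) - 224.90968*exp(3*v) - 97.14942*exp(2*v) - 146.851404*exp(v) - 5.540292)*exp(v)/(50.653*exp(6*v) - 46.8198*exp(5*v) - 91.53504*exp(4*v) + 63.813096*exp(3*v) + 63.827136*exp(2*v) - 22.764888*exp(v) - 17.173512)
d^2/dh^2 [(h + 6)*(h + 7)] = 2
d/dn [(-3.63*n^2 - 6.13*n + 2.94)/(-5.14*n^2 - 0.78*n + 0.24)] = (-28.6768*n^2 + 28.4808*n + 0.822)/(26.4196*n^4 + 8.0184*n^3 - 1.8588*n^2 - 0.3744*n + 0.0576)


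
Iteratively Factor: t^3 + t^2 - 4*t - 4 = (t + 2)*(t^2 - t - 2) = (t + 1)*(t + 2)*(t - 2)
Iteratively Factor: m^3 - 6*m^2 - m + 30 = (m + 2)*(m^2 - 8*m + 15) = (m - 3)*(m + 2)*(m - 5)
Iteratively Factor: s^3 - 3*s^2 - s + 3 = (s - 1)*(s^2 - 2*s - 3) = (s - 1)*(s + 1)*(s - 3)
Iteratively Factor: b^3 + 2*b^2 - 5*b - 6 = (b + 1)*(b^2 + b - 6) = (b + 1)*(b + 3)*(b - 2)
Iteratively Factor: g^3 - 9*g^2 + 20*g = (g - 5)*(g^2 - 4*g) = (g - 5)*(g - 4)*(g)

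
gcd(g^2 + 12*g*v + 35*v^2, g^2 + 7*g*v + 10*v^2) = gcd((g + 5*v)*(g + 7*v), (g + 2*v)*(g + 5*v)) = g + 5*v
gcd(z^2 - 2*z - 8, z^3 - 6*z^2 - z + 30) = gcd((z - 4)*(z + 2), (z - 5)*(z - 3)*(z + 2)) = z + 2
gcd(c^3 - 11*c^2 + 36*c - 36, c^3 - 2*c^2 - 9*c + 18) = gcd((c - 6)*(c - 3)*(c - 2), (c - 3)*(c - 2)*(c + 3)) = c^2 - 5*c + 6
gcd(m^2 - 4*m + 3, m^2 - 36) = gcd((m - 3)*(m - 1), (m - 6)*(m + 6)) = 1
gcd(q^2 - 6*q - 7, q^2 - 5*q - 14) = q - 7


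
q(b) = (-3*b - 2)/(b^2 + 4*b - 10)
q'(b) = (-3*b - 2)*(-2*b - 4)/(b^2 + 4*b - 10)^2 - 3/(b^2 + 4*b - 10) = (3*b^2 + 4*b + 38)/(b^4 + 8*b^3 - 4*b^2 - 80*b + 100)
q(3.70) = -0.71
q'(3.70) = 0.27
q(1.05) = 1.10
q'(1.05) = 2.06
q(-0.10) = 0.16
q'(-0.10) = 0.35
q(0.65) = 0.57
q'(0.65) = 0.86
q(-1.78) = -0.24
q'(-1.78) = 0.21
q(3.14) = -0.92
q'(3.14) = 0.52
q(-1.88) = -0.26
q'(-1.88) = 0.21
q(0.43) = 0.41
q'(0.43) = 0.61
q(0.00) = 0.20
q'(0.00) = 0.38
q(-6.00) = 8.00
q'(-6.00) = 30.50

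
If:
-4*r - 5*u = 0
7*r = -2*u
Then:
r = 0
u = 0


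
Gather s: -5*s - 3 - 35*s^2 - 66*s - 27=-35*s^2 - 71*s - 30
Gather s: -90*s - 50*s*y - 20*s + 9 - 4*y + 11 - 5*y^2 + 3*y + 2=s*(-50*y - 110) - 5*y^2 - y + 22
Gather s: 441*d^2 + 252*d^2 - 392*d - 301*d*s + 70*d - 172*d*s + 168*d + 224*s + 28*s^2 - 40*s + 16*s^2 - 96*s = 693*d^2 - 154*d + 44*s^2 + s*(88 - 473*d)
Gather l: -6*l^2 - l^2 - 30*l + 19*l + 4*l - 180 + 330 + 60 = -7*l^2 - 7*l + 210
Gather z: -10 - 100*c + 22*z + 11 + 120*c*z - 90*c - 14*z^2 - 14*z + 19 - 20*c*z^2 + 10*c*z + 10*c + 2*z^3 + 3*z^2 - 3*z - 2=-180*c + 2*z^3 + z^2*(-20*c - 11) + z*(130*c + 5) + 18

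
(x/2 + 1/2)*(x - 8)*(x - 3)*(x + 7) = x^4/2 - 3*x^3/2 - 57*x^2/2 + 115*x/2 + 84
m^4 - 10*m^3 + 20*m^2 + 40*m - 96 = (m - 6)*(m - 4)*(m - 2)*(m + 2)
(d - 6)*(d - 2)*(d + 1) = d^3 - 7*d^2 + 4*d + 12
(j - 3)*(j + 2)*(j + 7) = j^3 + 6*j^2 - 13*j - 42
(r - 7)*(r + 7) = r^2 - 49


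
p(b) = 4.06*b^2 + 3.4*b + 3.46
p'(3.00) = 27.76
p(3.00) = 50.20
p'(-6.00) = -45.32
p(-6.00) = 129.22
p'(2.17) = 21.02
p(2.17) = 29.96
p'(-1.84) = -11.54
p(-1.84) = 10.95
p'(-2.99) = -20.88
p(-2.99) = 29.59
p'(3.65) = 33.04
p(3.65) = 69.96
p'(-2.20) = -14.46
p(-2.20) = 15.63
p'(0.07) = 3.97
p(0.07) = 3.72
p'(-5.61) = -42.15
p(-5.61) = 112.16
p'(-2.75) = -18.93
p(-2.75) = 24.81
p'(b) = 8.12*b + 3.4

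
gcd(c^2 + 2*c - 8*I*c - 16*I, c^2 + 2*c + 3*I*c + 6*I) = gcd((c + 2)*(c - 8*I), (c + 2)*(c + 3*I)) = c + 2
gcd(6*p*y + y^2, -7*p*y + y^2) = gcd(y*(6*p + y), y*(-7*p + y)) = y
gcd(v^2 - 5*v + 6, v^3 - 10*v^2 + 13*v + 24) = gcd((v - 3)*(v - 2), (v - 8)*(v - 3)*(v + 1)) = v - 3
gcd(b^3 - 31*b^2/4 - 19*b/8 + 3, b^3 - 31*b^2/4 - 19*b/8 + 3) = b^3 - 31*b^2/4 - 19*b/8 + 3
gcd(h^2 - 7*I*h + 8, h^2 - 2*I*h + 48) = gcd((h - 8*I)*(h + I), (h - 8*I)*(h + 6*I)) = h - 8*I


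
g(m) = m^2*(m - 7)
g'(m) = m^2 + 2*m*(m - 7)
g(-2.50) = -59.38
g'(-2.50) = 53.75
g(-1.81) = -28.86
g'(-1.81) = 35.17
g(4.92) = -50.35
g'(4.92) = 3.74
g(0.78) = -3.78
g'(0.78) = -9.09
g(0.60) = -2.30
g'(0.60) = -7.32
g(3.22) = -39.19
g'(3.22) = -13.97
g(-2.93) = -85.25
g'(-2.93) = 66.77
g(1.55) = -13.09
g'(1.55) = -14.49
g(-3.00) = -90.00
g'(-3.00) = 69.00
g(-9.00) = -1296.00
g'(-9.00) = 369.00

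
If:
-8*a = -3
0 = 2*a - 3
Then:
No Solution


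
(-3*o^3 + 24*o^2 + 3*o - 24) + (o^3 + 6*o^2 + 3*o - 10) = -2*o^3 + 30*o^2 + 6*o - 34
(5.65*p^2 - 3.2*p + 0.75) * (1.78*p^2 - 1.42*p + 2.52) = 10.057*p^4 - 13.719*p^3 + 20.117*p^2 - 9.129*p + 1.89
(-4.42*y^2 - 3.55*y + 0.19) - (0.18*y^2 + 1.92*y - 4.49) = -4.6*y^2 - 5.47*y + 4.68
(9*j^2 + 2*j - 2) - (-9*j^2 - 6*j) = 18*j^2 + 8*j - 2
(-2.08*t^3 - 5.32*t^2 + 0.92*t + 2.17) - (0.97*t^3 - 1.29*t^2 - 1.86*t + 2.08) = -3.05*t^3 - 4.03*t^2 + 2.78*t + 0.0899999999999999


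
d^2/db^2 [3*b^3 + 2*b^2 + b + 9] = 18*b + 4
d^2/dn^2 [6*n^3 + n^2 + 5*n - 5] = 36*n + 2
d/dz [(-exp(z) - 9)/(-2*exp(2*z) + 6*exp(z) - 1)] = (-2*exp(2*z) - 36*exp(z) + 55)*exp(z)/(4*exp(4*z) - 24*exp(3*z) + 40*exp(2*z) - 12*exp(z) + 1)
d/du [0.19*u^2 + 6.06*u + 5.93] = 0.38*u + 6.06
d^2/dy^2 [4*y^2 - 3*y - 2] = 8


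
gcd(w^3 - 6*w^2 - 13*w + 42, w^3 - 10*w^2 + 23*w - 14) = w^2 - 9*w + 14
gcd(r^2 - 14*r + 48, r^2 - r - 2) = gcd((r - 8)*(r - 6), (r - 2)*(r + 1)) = 1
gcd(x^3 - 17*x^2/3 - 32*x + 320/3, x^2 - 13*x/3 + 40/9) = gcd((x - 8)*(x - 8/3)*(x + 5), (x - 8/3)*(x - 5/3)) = x - 8/3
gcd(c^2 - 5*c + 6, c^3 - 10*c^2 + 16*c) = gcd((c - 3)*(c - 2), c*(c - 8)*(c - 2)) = c - 2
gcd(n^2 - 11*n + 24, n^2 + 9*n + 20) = 1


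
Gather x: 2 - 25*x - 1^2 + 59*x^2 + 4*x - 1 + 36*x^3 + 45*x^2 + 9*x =36*x^3 + 104*x^2 - 12*x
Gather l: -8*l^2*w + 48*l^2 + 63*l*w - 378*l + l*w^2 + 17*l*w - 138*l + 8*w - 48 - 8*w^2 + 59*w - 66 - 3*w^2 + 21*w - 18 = l^2*(48 - 8*w) + l*(w^2 + 80*w - 516) - 11*w^2 + 88*w - 132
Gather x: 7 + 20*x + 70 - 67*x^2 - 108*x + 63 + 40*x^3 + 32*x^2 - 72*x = 40*x^3 - 35*x^2 - 160*x + 140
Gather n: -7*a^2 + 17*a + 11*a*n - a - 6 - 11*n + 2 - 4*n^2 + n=-7*a^2 + 16*a - 4*n^2 + n*(11*a - 10) - 4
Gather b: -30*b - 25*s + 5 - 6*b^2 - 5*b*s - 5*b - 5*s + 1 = -6*b^2 + b*(-5*s - 35) - 30*s + 6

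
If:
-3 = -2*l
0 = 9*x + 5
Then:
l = 3/2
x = -5/9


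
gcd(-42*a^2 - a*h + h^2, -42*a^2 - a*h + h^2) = 42*a^2 + a*h - h^2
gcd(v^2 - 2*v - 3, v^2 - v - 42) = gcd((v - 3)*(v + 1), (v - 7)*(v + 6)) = 1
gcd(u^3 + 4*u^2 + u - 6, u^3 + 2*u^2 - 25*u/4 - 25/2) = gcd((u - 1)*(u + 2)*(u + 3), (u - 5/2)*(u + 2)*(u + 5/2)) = u + 2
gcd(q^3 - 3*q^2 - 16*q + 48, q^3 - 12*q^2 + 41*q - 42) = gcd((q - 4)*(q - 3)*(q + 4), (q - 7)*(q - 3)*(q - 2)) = q - 3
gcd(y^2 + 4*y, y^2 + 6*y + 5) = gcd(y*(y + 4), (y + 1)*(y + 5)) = 1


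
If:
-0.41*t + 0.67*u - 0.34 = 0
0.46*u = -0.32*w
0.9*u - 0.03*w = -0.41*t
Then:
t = -0.48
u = 0.21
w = -0.30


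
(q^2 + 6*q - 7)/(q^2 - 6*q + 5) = (q + 7)/(q - 5)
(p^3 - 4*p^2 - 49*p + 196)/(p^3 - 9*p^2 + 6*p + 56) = (p + 7)/(p + 2)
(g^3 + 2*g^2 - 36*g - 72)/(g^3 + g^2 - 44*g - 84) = (g - 6)/(g - 7)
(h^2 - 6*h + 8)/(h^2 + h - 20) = (h - 2)/(h + 5)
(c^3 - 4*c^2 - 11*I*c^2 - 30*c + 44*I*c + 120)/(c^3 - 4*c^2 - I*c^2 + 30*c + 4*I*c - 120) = (c - 5*I)/(c + 5*I)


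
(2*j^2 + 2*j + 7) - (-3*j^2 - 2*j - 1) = 5*j^2 + 4*j + 8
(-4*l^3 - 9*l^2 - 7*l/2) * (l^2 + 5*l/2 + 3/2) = -4*l^5 - 19*l^4 - 32*l^3 - 89*l^2/4 - 21*l/4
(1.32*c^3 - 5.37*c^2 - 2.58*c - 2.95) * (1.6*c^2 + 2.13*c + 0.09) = 2.112*c^5 - 5.7804*c^4 - 15.4473*c^3 - 10.6987*c^2 - 6.5157*c - 0.2655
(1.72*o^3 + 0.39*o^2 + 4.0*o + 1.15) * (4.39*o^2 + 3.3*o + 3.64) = 7.5508*o^5 + 7.3881*o^4 + 25.1078*o^3 + 19.6681*o^2 + 18.355*o + 4.186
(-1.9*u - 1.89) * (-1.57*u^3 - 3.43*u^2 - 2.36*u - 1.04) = 2.983*u^4 + 9.4843*u^3 + 10.9667*u^2 + 6.4364*u + 1.9656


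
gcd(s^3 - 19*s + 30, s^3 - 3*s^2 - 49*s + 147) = s - 3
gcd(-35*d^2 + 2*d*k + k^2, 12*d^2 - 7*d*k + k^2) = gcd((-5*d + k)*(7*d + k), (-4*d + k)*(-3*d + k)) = 1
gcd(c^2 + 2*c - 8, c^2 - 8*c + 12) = c - 2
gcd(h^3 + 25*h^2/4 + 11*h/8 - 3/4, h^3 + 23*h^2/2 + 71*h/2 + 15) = h^2 + 13*h/2 + 3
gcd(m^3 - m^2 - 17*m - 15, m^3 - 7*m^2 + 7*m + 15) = m^2 - 4*m - 5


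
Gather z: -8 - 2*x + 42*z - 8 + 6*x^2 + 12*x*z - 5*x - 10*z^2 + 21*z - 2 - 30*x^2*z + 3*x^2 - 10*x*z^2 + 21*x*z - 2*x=9*x^2 - 9*x + z^2*(-10*x - 10) + z*(-30*x^2 + 33*x + 63) - 18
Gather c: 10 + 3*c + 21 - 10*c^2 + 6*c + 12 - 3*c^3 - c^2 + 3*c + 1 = -3*c^3 - 11*c^2 + 12*c + 44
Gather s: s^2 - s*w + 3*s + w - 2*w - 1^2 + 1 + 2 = s^2 + s*(3 - w) - w + 2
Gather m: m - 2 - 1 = m - 3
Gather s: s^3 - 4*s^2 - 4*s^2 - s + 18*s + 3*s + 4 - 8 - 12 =s^3 - 8*s^2 + 20*s - 16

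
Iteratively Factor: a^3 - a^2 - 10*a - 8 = (a + 1)*(a^2 - 2*a - 8) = (a - 4)*(a + 1)*(a + 2)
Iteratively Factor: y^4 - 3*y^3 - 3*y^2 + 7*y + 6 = (y - 3)*(y^3 - 3*y - 2) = (y - 3)*(y + 1)*(y^2 - y - 2) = (y - 3)*(y - 2)*(y + 1)*(y + 1)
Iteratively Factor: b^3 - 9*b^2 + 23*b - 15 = (b - 1)*(b^2 - 8*b + 15) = (b - 5)*(b - 1)*(b - 3)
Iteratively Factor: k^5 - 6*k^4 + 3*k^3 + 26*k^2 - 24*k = (k - 3)*(k^4 - 3*k^3 - 6*k^2 + 8*k) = (k - 3)*(k + 2)*(k^3 - 5*k^2 + 4*k) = k*(k - 3)*(k + 2)*(k^2 - 5*k + 4) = k*(k - 4)*(k - 3)*(k + 2)*(k - 1)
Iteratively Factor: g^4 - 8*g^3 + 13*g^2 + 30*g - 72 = (g + 2)*(g^3 - 10*g^2 + 33*g - 36) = (g - 3)*(g + 2)*(g^2 - 7*g + 12) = (g - 3)^2*(g + 2)*(g - 4)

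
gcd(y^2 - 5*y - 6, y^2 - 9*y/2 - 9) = y - 6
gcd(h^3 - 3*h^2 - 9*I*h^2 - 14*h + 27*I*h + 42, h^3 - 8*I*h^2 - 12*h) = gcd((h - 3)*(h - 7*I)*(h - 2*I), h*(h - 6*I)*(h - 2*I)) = h - 2*I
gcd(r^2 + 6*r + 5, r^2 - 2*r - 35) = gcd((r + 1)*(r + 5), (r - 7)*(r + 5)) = r + 5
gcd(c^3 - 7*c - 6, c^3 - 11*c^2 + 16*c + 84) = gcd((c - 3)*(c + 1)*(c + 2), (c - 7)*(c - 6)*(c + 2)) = c + 2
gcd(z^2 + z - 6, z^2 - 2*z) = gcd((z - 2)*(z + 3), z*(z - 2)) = z - 2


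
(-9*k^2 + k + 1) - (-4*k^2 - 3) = -5*k^2 + k + 4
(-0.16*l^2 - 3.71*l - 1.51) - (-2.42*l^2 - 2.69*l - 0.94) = 2.26*l^2 - 1.02*l - 0.57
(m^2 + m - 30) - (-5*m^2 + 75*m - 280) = 6*m^2 - 74*m + 250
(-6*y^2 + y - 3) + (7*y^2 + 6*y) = y^2 + 7*y - 3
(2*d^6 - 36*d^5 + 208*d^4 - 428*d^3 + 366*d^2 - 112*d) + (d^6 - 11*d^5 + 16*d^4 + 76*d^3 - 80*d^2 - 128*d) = 3*d^6 - 47*d^5 + 224*d^4 - 352*d^3 + 286*d^2 - 240*d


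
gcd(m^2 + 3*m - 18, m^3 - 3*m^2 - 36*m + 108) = m^2 + 3*m - 18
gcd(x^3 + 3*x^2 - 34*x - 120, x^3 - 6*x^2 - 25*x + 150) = x^2 - x - 30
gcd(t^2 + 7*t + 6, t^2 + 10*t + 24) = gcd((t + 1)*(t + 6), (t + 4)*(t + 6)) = t + 6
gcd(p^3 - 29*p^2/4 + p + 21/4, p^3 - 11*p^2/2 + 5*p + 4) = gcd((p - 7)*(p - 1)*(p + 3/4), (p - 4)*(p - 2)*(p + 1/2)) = 1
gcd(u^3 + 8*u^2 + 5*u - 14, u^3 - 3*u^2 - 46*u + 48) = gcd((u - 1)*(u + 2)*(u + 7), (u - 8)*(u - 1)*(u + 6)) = u - 1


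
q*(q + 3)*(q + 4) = q^3 + 7*q^2 + 12*q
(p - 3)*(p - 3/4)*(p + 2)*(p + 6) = p^4 + 17*p^3/4 - 63*p^2/4 - 27*p + 27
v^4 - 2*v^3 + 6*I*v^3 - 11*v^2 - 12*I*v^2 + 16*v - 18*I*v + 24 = (v - 3)*(v + 1)*(v + 2*I)*(v + 4*I)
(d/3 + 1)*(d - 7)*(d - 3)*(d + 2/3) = d^4/3 - 19*d^3/9 - 41*d^2/9 + 19*d + 14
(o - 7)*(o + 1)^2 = o^3 - 5*o^2 - 13*o - 7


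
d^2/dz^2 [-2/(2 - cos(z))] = 2*(sin(z)^2 - 2*cos(z) + 1)/(cos(z) - 2)^3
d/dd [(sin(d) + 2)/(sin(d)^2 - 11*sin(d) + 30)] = (-4*sin(d) + cos(d)^2 + 51)*cos(d)/(sin(d)^2 - 11*sin(d) + 30)^2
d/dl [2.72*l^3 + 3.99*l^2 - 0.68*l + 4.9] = 8.16*l^2 + 7.98*l - 0.68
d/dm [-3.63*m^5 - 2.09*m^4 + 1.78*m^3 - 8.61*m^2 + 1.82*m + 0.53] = -18.15*m^4 - 8.36*m^3 + 5.34*m^2 - 17.22*m + 1.82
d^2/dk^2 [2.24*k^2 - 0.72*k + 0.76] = 4.48000000000000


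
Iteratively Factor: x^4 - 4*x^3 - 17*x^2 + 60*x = (x - 5)*(x^3 + x^2 - 12*x) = (x - 5)*(x - 3)*(x^2 + 4*x) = x*(x - 5)*(x - 3)*(x + 4)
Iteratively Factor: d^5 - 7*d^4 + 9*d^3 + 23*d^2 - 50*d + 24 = (d - 4)*(d^4 - 3*d^3 - 3*d^2 + 11*d - 6) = (d - 4)*(d - 1)*(d^3 - 2*d^2 - 5*d + 6) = (d - 4)*(d - 3)*(d - 1)*(d^2 + d - 2) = (d - 4)*(d - 3)*(d - 1)^2*(d + 2)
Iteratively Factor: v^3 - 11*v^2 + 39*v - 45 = (v - 3)*(v^2 - 8*v + 15) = (v - 3)^2*(v - 5)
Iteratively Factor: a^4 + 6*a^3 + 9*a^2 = (a)*(a^3 + 6*a^2 + 9*a) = a^2*(a^2 + 6*a + 9) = a^2*(a + 3)*(a + 3)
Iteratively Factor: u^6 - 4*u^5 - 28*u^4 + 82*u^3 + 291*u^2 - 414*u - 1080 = (u + 2)*(u^5 - 6*u^4 - 16*u^3 + 114*u^2 + 63*u - 540) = (u - 5)*(u + 2)*(u^4 - u^3 - 21*u^2 + 9*u + 108) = (u - 5)*(u - 3)*(u + 2)*(u^3 + 2*u^2 - 15*u - 36) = (u - 5)*(u - 3)*(u + 2)*(u + 3)*(u^2 - u - 12) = (u - 5)*(u - 4)*(u - 3)*(u + 2)*(u + 3)*(u + 3)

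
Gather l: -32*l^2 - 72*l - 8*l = -32*l^2 - 80*l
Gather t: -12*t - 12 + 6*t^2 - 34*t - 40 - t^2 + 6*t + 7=5*t^2 - 40*t - 45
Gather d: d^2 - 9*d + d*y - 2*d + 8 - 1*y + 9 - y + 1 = d^2 + d*(y - 11) - 2*y + 18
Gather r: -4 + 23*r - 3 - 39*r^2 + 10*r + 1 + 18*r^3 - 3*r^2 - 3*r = 18*r^3 - 42*r^2 + 30*r - 6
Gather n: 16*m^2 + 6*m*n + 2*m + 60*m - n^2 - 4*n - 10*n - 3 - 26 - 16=16*m^2 + 62*m - n^2 + n*(6*m - 14) - 45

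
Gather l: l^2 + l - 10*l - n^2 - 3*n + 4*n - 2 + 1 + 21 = l^2 - 9*l - n^2 + n + 20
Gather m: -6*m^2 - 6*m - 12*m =-6*m^2 - 18*m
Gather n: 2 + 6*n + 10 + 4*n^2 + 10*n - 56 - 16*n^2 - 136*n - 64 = -12*n^2 - 120*n - 108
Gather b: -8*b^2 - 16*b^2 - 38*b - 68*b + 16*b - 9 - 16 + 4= -24*b^2 - 90*b - 21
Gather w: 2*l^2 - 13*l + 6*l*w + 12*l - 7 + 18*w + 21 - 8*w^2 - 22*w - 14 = 2*l^2 - l - 8*w^2 + w*(6*l - 4)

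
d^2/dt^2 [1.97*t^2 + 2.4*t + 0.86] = 3.94000000000000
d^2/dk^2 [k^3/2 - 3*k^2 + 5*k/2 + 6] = 3*k - 6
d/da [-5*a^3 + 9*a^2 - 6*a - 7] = -15*a^2 + 18*a - 6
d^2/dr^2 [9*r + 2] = 0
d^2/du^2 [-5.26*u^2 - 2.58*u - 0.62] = -10.5200000000000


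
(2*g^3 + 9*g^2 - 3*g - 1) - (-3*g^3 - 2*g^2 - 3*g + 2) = 5*g^3 + 11*g^2 - 3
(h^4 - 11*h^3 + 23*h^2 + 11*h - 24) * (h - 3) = h^5 - 14*h^4 + 56*h^3 - 58*h^2 - 57*h + 72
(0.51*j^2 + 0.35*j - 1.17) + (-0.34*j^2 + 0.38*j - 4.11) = 0.17*j^2 + 0.73*j - 5.28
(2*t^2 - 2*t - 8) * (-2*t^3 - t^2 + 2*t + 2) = -4*t^5 + 2*t^4 + 22*t^3 + 8*t^2 - 20*t - 16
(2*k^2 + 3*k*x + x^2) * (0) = 0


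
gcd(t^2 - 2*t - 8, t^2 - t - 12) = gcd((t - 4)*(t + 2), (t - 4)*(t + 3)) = t - 4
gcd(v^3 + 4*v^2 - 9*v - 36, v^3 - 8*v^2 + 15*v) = v - 3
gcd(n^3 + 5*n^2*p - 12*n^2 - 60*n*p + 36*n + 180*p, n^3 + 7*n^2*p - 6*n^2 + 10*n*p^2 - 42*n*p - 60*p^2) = n^2 + 5*n*p - 6*n - 30*p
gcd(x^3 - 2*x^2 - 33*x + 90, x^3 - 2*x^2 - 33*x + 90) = x^3 - 2*x^2 - 33*x + 90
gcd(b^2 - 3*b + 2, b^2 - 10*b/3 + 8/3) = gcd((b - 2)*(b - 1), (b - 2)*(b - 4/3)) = b - 2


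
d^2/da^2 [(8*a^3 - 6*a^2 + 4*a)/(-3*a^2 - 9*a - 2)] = 12*(-133*a^3 - 90*a^2 - 4*a + 16)/(27*a^6 + 243*a^5 + 783*a^4 + 1053*a^3 + 522*a^2 + 108*a + 8)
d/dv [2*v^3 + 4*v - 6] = 6*v^2 + 4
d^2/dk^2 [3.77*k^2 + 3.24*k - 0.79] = 7.54000000000000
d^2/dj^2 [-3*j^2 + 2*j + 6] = -6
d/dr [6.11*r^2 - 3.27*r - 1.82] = 12.22*r - 3.27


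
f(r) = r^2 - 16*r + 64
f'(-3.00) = -22.00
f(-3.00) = 121.00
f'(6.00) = -4.00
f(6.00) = 4.00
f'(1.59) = -12.82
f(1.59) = 41.09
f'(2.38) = -11.24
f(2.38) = 31.58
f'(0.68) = -14.64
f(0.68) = 53.58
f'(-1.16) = -18.32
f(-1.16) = 83.91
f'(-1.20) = -18.40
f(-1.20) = 84.64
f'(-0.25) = -16.50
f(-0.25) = 68.06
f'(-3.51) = -23.02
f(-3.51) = 132.48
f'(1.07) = -13.86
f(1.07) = 48.02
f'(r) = 2*r - 16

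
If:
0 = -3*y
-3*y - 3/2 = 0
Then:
No Solution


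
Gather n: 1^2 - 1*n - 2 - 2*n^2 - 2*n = -2*n^2 - 3*n - 1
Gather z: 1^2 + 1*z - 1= z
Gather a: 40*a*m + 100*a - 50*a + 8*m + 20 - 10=a*(40*m + 50) + 8*m + 10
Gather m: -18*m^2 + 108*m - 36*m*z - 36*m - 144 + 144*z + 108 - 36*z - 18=-18*m^2 + m*(72 - 36*z) + 108*z - 54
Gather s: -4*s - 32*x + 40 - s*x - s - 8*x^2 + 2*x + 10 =s*(-x - 5) - 8*x^2 - 30*x + 50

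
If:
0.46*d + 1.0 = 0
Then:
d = -2.17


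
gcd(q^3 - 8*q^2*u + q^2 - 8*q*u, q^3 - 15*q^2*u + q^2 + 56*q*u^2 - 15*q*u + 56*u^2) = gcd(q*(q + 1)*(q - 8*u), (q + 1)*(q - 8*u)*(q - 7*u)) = q^2 - 8*q*u + q - 8*u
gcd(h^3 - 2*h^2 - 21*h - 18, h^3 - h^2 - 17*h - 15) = h^2 + 4*h + 3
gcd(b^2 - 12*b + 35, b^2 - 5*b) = b - 5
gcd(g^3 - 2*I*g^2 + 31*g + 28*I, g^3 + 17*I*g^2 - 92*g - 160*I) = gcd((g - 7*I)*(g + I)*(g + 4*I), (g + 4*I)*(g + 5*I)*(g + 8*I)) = g + 4*I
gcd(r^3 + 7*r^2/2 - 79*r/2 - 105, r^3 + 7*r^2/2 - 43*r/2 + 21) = r + 7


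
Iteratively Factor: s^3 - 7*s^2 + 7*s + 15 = (s - 3)*(s^2 - 4*s - 5) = (s - 5)*(s - 3)*(s + 1)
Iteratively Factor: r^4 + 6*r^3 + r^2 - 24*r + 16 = (r + 4)*(r^3 + 2*r^2 - 7*r + 4) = (r - 1)*(r + 4)*(r^2 + 3*r - 4) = (r - 1)^2*(r + 4)*(r + 4)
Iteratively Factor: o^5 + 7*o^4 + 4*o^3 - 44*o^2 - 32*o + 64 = (o + 4)*(o^4 + 3*o^3 - 8*o^2 - 12*o + 16) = (o - 1)*(o + 4)*(o^3 + 4*o^2 - 4*o - 16) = (o - 1)*(o + 2)*(o + 4)*(o^2 + 2*o - 8) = (o - 1)*(o + 2)*(o + 4)^2*(o - 2)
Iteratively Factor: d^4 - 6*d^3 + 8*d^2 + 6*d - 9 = (d - 1)*(d^3 - 5*d^2 + 3*d + 9) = (d - 1)*(d + 1)*(d^2 - 6*d + 9) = (d - 3)*(d - 1)*(d + 1)*(d - 3)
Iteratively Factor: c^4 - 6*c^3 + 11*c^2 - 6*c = (c - 1)*(c^3 - 5*c^2 + 6*c) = (c - 2)*(c - 1)*(c^2 - 3*c) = (c - 3)*(c - 2)*(c - 1)*(c)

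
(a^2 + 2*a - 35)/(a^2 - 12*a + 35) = (a + 7)/(a - 7)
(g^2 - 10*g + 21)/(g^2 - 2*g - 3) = (g - 7)/(g + 1)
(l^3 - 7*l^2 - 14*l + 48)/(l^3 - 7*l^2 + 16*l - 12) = (l^2 - 5*l - 24)/(l^2 - 5*l + 6)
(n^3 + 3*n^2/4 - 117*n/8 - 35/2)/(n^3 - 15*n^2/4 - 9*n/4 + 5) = (n + 7/2)/(n - 1)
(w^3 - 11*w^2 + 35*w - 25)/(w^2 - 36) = (w^3 - 11*w^2 + 35*w - 25)/(w^2 - 36)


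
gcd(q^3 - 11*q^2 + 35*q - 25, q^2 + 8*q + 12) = 1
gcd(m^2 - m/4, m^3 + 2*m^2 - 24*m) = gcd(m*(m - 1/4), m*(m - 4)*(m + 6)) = m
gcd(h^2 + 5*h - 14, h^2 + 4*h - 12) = h - 2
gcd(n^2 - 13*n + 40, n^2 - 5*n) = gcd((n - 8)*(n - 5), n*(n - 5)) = n - 5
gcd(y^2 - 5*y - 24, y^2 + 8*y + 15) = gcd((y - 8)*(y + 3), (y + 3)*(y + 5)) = y + 3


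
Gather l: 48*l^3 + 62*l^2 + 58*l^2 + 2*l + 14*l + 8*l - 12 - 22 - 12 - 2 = 48*l^3 + 120*l^2 + 24*l - 48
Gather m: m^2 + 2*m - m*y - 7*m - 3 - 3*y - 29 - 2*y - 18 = m^2 + m*(-y - 5) - 5*y - 50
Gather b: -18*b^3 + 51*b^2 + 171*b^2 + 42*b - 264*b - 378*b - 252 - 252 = -18*b^3 + 222*b^2 - 600*b - 504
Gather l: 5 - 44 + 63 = 24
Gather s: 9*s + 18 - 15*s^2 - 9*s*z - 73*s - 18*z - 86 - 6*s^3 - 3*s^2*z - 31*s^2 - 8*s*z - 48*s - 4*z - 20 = -6*s^3 + s^2*(-3*z - 46) + s*(-17*z - 112) - 22*z - 88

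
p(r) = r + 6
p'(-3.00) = 1.00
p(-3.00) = 3.00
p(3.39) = 9.39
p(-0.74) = 5.26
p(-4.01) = 1.99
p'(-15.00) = 1.00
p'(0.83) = 1.00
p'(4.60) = 1.00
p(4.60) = 10.60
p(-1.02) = 4.98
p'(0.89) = 1.00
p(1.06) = 7.06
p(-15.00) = -9.00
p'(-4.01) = 1.00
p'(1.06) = 1.00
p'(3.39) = 1.00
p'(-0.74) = 1.00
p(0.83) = 6.83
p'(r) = 1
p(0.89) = 6.89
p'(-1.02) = 1.00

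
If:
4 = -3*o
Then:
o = -4/3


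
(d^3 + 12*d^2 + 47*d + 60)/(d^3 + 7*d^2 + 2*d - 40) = (d + 3)/(d - 2)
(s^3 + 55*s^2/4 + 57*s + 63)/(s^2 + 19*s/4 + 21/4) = (s^2 + 12*s + 36)/(s + 3)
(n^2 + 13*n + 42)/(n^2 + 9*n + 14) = (n + 6)/(n + 2)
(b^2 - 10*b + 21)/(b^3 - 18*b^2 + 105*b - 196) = (b - 3)/(b^2 - 11*b + 28)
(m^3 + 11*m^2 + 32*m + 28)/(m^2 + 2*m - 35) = (m^2 + 4*m + 4)/(m - 5)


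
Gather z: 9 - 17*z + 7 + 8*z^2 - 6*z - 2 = 8*z^2 - 23*z + 14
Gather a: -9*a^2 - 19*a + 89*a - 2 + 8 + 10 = -9*a^2 + 70*a + 16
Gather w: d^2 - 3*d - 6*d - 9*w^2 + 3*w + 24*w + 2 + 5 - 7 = d^2 - 9*d - 9*w^2 + 27*w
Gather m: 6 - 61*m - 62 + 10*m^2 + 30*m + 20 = 10*m^2 - 31*m - 36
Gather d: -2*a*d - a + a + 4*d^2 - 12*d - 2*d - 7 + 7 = 4*d^2 + d*(-2*a - 14)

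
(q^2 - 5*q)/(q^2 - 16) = q*(q - 5)/(q^2 - 16)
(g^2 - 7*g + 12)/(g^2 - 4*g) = (g - 3)/g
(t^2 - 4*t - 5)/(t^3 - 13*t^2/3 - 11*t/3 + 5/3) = 3/(3*t - 1)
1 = 1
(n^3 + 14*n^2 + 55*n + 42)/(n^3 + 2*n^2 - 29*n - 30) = (n + 7)/(n - 5)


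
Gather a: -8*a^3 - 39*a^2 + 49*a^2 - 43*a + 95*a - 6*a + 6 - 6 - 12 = -8*a^3 + 10*a^2 + 46*a - 12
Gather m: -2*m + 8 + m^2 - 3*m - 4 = m^2 - 5*m + 4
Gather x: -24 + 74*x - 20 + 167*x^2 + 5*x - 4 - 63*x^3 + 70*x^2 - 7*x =-63*x^3 + 237*x^2 + 72*x - 48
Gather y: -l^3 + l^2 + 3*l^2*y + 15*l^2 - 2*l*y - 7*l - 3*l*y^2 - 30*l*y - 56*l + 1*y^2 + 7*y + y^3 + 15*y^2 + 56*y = -l^3 + 16*l^2 - 63*l + y^3 + y^2*(16 - 3*l) + y*(3*l^2 - 32*l + 63)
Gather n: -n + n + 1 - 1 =0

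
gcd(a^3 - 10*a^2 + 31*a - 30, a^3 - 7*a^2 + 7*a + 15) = a^2 - 8*a + 15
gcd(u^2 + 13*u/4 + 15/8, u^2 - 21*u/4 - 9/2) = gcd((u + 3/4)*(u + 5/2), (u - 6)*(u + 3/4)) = u + 3/4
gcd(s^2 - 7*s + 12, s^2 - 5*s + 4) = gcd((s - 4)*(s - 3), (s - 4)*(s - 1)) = s - 4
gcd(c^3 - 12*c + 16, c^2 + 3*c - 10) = c - 2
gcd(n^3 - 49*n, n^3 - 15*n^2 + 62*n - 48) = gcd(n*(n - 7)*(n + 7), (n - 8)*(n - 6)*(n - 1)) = 1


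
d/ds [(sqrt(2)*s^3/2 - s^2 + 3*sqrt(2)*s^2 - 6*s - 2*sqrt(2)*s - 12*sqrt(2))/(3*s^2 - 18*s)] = (sqrt(2)*s^4 - 12*sqrt(2)*s^3 - 32*sqrt(2)*s^2 + 24*s^2 + 48*sqrt(2)*s - 144*sqrt(2))/(6*s^2*(s^2 - 12*s + 36))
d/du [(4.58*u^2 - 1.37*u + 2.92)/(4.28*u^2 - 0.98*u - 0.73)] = (1.3752*u^2 - 31.682*u + 3.8617)/(18.3184*u^4 - 8.3888*u^3 - 5.2884*u^2 + 1.4308*u + 0.5329)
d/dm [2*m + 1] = 2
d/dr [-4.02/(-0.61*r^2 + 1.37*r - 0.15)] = (5.5074 - 4.9044*r)/(0.61*r^2 - 1.37*r + 0.15)^2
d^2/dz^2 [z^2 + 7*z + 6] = 2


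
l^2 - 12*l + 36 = (l - 6)^2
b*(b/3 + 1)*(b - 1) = b^3/3 + 2*b^2/3 - b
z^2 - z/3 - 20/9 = (z - 5/3)*(z + 4/3)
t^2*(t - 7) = t^3 - 7*t^2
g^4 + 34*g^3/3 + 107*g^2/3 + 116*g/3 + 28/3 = (g + 1/3)*(g + 2)^2*(g + 7)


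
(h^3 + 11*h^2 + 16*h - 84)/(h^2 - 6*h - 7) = (-h^3 - 11*h^2 - 16*h + 84)/(-h^2 + 6*h + 7)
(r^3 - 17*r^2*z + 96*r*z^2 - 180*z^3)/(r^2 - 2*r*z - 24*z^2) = (r^2 - 11*r*z + 30*z^2)/(r + 4*z)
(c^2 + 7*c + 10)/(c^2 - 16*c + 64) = (c^2 + 7*c + 10)/(c^2 - 16*c + 64)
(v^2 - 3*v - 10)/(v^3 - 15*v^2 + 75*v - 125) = (v + 2)/(v^2 - 10*v + 25)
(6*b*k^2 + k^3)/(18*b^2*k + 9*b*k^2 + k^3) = k/(3*b + k)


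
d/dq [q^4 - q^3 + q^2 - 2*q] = 4*q^3 - 3*q^2 + 2*q - 2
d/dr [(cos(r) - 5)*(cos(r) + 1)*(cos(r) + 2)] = (-3*cos(r)^2 + 4*cos(r) + 13)*sin(r)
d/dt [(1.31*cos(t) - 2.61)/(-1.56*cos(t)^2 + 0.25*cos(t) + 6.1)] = (-2.0436*cos(t)^2 + 8.1432*cos(t) - 8.6435)*sin(t)/(2.4336*cos(t)^4 - 0.78*cos(t)^3 - 18.9695*cos(t)^2 + 3.05*cos(t) + 37.21)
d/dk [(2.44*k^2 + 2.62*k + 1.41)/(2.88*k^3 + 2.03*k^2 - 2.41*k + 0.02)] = (-7.0272*k^4 - 15.0912*k^3 - 23.3814*k^2 - 5.627*k + 3.4505)/(8.2944*k^6 + 11.6928*k^5 - 9.7607*k^4 - 9.6694*k^3 + 5.8893*k^2 - 0.0964*k + 0.0004)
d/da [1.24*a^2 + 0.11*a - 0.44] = 2.48*a + 0.11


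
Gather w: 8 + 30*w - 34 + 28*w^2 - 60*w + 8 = 28*w^2 - 30*w - 18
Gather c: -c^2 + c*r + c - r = -c^2 + c*(r + 1) - r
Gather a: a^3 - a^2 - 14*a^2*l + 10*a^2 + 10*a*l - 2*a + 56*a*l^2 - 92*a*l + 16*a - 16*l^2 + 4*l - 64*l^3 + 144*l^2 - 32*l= a^3 + a^2*(9 - 14*l) + a*(56*l^2 - 82*l + 14) - 64*l^3 + 128*l^2 - 28*l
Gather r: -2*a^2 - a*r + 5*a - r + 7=-2*a^2 + 5*a + r*(-a - 1) + 7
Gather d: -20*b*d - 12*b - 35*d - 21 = -12*b + d*(-20*b - 35) - 21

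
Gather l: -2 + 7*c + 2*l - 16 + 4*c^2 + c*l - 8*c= 4*c^2 - c + l*(c + 2) - 18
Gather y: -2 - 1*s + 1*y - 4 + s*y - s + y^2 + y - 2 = -2*s + y^2 + y*(s + 2) - 8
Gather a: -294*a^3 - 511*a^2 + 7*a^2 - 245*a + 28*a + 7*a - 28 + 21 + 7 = -294*a^3 - 504*a^2 - 210*a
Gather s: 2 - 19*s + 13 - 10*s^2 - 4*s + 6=-10*s^2 - 23*s + 21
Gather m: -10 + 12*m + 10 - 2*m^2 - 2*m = -2*m^2 + 10*m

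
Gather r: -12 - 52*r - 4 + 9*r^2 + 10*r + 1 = 9*r^2 - 42*r - 15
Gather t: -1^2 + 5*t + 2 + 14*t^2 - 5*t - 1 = 14*t^2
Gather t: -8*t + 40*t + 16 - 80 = 32*t - 64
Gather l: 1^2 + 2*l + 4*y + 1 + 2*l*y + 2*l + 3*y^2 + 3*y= l*(2*y + 4) + 3*y^2 + 7*y + 2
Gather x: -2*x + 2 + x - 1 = 1 - x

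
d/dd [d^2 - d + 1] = 2*d - 1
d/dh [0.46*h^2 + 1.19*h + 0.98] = 0.92*h + 1.19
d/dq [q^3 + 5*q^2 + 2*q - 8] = 3*q^2 + 10*q + 2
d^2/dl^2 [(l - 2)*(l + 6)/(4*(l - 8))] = 42/(l^3 - 24*l^2 + 192*l - 512)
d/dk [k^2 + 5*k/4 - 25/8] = 2*k + 5/4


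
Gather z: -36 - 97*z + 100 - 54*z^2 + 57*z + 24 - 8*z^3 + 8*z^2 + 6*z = -8*z^3 - 46*z^2 - 34*z + 88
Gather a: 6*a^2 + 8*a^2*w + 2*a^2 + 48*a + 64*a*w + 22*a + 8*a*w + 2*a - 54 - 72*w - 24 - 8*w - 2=a^2*(8*w + 8) + a*(72*w + 72) - 80*w - 80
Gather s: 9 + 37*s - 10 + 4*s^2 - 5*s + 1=4*s^2 + 32*s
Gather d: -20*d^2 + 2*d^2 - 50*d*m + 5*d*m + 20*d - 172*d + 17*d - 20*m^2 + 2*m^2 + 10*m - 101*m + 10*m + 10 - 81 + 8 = -18*d^2 + d*(-45*m - 135) - 18*m^2 - 81*m - 63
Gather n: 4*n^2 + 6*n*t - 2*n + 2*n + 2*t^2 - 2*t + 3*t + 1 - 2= 4*n^2 + 6*n*t + 2*t^2 + t - 1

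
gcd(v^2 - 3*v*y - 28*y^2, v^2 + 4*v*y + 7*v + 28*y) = v + 4*y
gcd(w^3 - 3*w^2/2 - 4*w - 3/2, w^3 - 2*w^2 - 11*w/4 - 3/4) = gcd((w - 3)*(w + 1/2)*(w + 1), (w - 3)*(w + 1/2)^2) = w^2 - 5*w/2 - 3/2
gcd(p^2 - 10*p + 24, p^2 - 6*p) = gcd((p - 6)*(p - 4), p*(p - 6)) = p - 6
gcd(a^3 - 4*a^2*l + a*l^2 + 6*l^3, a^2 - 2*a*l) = a - 2*l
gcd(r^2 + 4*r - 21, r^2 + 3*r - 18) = r - 3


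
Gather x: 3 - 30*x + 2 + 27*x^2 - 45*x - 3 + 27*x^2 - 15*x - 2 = 54*x^2 - 90*x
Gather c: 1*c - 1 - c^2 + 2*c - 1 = -c^2 + 3*c - 2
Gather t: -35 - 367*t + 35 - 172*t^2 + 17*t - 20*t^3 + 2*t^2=-20*t^3 - 170*t^2 - 350*t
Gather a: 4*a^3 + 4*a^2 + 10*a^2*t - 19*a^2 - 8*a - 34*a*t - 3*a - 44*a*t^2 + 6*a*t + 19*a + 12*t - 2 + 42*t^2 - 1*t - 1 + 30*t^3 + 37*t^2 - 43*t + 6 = 4*a^3 + a^2*(10*t - 15) + a*(-44*t^2 - 28*t + 8) + 30*t^3 + 79*t^2 - 32*t + 3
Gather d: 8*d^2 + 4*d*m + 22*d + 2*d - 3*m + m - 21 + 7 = 8*d^2 + d*(4*m + 24) - 2*m - 14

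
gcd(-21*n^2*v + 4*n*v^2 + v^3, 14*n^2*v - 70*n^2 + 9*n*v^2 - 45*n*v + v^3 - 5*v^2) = 7*n + v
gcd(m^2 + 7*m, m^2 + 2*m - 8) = 1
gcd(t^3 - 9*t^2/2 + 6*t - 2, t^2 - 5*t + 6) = t - 2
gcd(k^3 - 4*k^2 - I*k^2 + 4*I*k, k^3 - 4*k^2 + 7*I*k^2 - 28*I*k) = k^2 - 4*k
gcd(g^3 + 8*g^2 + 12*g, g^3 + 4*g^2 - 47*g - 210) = g + 6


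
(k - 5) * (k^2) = k^3 - 5*k^2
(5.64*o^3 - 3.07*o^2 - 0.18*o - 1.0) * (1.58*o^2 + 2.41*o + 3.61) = 8.9112*o^5 + 8.7418*o^4 + 12.6773*o^3 - 13.0965*o^2 - 3.0598*o - 3.61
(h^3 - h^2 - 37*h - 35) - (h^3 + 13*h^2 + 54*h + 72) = -14*h^2 - 91*h - 107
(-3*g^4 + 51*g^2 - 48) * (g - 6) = -3*g^5 + 18*g^4 + 51*g^3 - 306*g^2 - 48*g + 288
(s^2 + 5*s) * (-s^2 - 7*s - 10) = -s^4 - 12*s^3 - 45*s^2 - 50*s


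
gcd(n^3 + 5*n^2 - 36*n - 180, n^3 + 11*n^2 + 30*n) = n^2 + 11*n + 30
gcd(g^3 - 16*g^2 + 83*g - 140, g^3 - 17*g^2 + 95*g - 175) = g^2 - 12*g + 35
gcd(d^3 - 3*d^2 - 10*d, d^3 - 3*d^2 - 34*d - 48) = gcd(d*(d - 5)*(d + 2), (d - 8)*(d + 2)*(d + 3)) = d + 2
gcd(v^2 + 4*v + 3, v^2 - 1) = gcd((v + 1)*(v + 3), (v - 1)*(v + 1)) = v + 1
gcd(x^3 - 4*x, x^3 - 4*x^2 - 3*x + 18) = x + 2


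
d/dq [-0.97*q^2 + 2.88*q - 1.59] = 2.88 - 1.94*q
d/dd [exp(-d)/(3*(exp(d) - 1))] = (1 - 2*exp(d))*exp(-d)/(3*(exp(2*d) - 2*exp(d) + 1))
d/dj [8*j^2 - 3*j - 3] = 16*j - 3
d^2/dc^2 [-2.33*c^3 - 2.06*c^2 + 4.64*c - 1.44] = -13.98*c - 4.12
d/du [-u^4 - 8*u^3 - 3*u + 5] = -4*u^3 - 24*u^2 - 3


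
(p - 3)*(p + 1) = p^2 - 2*p - 3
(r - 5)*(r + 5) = r^2 - 25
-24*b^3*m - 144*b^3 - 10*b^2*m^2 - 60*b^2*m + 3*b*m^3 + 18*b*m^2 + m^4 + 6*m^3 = (-3*b + m)*(2*b + m)*(4*b + m)*(m + 6)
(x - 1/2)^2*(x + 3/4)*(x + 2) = x^4 + 7*x^3/4 - x^2 - 13*x/16 + 3/8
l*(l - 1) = l^2 - l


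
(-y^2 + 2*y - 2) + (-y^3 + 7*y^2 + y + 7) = -y^3 + 6*y^2 + 3*y + 5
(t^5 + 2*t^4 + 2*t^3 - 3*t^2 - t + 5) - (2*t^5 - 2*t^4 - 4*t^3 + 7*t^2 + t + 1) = -t^5 + 4*t^4 + 6*t^3 - 10*t^2 - 2*t + 4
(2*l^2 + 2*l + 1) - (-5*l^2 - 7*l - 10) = 7*l^2 + 9*l + 11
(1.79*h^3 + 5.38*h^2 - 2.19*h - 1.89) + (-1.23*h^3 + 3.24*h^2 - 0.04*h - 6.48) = 0.56*h^3 + 8.62*h^2 - 2.23*h - 8.37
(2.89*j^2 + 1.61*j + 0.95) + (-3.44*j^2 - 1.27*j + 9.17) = -0.55*j^2 + 0.34*j + 10.12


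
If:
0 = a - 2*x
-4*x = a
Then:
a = 0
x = 0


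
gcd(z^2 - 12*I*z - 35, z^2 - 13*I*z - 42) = z - 7*I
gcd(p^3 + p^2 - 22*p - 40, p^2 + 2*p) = p + 2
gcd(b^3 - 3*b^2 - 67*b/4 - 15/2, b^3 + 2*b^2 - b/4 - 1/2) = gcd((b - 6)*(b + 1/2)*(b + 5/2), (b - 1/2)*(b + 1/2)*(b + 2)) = b + 1/2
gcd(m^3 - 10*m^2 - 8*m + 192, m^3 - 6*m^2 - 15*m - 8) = m - 8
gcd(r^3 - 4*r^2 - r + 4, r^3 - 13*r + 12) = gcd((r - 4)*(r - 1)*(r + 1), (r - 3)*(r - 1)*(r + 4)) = r - 1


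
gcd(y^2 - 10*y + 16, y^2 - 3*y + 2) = y - 2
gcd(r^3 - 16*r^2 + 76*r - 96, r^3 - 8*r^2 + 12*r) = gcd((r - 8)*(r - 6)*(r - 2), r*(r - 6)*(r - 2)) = r^2 - 8*r + 12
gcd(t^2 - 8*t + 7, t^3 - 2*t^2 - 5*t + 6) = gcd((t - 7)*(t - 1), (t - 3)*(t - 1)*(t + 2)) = t - 1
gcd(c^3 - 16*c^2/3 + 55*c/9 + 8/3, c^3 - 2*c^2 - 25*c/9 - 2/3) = c^2 - 8*c/3 - 1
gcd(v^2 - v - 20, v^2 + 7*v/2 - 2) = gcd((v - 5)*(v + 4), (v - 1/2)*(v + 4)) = v + 4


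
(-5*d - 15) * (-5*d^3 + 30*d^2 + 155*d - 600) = 25*d^4 - 75*d^3 - 1225*d^2 + 675*d + 9000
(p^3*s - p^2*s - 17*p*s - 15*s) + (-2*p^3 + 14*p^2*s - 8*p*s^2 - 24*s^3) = p^3*s - 2*p^3 + 13*p^2*s - 8*p*s^2 - 17*p*s - 24*s^3 - 15*s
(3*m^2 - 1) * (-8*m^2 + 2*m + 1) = -24*m^4 + 6*m^3 + 11*m^2 - 2*m - 1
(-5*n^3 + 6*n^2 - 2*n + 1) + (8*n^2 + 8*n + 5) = -5*n^3 + 14*n^2 + 6*n + 6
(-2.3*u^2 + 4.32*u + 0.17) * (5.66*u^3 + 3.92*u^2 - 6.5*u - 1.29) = -13.018*u^5 + 15.4352*u^4 + 32.8466*u^3 - 24.4466*u^2 - 6.6778*u - 0.2193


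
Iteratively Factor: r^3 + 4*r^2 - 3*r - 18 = (r + 3)*(r^2 + r - 6) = (r - 2)*(r + 3)*(r + 3)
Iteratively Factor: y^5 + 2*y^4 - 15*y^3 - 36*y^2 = (y + 3)*(y^4 - y^3 - 12*y^2) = (y - 4)*(y + 3)*(y^3 + 3*y^2) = y*(y - 4)*(y + 3)*(y^2 + 3*y) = y*(y - 4)*(y + 3)^2*(y)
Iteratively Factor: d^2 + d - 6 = (d - 2)*(d + 3)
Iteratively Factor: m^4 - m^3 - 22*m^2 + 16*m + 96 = (m + 2)*(m^3 - 3*m^2 - 16*m + 48) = (m - 4)*(m + 2)*(m^2 + m - 12) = (m - 4)*(m + 2)*(m + 4)*(m - 3)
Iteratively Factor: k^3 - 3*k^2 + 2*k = (k)*(k^2 - 3*k + 2) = k*(k - 1)*(k - 2)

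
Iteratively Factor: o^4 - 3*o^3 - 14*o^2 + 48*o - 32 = (o - 4)*(o^3 + o^2 - 10*o + 8) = (o - 4)*(o - 2)*(o^2 + 3*o - 4) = (o - 4)*(o - 2)*(o - 1)*(o + 4)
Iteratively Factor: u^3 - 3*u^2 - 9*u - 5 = (u + 1)*(u^2 - 4*u - 5) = (u - 5)*(u + 1)*(u + 1)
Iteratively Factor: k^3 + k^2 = (k)*(k^2 + k) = k^2*(k + 1)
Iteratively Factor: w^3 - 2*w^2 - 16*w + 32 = (w - 2)*(w^2 - 16) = (w - 2)*(w + 4)*(w - 4)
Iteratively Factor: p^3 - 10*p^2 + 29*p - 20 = (p - 1)*(p^2 - 9*p + 20) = (p - 5)*(p - 1)*(p - 4)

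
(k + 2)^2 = k^2 + 4*k + 4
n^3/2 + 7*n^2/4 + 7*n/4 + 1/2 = (n/2 + 1/4)*(n + 1)*(n + 2)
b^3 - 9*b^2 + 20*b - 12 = (b - 6)*(b - 2)*(b - 1)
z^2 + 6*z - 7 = (z - 1)*(z + 7)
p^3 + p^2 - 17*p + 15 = (p - 3)*(p - 1)*(p + 5)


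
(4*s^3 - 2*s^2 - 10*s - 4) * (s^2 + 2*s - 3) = 4*s^5 + 6*s^4 - 26*s^3 - 18*s^2 + 22*s + 12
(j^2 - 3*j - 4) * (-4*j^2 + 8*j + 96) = -4*j^4 + 20*j^3 + 88*j^2 - 320*j - 384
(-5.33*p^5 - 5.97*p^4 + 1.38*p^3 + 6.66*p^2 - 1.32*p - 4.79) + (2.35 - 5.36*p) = -5.33*p^5 - 5.97*p^4 + 1.38*p^3 + 6.66*p^2 - 6.68*p - 2.44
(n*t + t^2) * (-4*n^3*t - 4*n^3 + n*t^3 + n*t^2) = -4*n^4*t^2 - 4*n^4*t - 4*n^3*t^3 - 4*n^3*t^2 + n^2*t^4 + n^2*t^3 + n*t^5 + n*t^4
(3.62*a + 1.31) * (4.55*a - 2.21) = 16.471*a^2 - 2.0397*a - 2.8951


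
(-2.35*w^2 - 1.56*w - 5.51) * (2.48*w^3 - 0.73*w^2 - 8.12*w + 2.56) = -5.828*w^5 - 2.1533*w^4 + 6.556*w^3 + 10.6735*w^2 + 40.7476*w - 14.1056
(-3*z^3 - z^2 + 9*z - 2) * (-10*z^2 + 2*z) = 30*z^5 + 4*z^4 - 92*z^3 + 38*z^2 - 4*z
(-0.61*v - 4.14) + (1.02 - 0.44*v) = -1.05*v - 3.12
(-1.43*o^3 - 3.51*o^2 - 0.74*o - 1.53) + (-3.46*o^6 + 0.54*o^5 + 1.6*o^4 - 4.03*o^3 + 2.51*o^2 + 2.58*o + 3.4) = -3.46*o^6 + 0.54*o^5 + 1.6*o^4 - 5.46*o^3 - 1.0*o^2 + 1.84*o + 1.87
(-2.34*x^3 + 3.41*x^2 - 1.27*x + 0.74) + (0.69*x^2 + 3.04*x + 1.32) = -2.34*x^3 + 4.1*x^2 + 1.77*x + 2.06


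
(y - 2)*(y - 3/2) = y^2 - 7*y/2 + 3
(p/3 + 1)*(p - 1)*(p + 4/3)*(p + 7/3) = p^4/3 + 17*p^3/9 + 67*p^2/27 - 43*p/27 - 28/9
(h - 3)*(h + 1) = h^2 - 2*h - 3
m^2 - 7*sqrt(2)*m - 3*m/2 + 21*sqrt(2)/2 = (m - 3/2)*(m - 7*sqrt(2))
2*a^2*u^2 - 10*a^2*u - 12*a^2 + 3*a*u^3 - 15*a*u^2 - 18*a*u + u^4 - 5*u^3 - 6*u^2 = (a + u)*(2*a + u)*(u - 6)*(u + 1)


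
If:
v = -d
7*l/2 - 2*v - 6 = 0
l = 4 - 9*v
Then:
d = -16/67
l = 124/67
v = 16/67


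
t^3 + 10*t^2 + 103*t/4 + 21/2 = (t + 1/2)*(t + 7/2)*(t + 6)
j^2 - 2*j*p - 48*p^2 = (j - 8*p)*(j + 6*p)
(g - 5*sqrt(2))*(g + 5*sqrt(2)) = g^2 - 50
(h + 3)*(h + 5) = h^2 + 8*h + 15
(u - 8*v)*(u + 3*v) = u^2 - 5*u*v - 24*v^2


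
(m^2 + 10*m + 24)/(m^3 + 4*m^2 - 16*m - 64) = (m + 6)/(m^2 - 16)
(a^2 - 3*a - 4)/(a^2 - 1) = (a - 4)/(a - 1)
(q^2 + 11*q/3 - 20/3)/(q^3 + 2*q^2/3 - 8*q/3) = (q + 5)/(q*(q + 2))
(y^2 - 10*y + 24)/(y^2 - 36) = (y - 4)/(y + 6)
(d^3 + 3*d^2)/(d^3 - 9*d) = d/(d - 3)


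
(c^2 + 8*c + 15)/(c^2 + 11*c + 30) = (c + 3)/(c + 6)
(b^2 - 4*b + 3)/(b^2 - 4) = (b^2 - 4*b + 3)/(b^2 - 4)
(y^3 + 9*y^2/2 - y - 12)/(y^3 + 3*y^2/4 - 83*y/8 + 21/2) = 4*(y + 2)/(4*y - 7)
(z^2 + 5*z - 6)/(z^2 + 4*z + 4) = (z^2 + 5*z - 6)/(z^2 + 4*z + 4)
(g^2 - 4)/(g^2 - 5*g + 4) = (g^2 - 4)/(g^2 - 5*g + 4)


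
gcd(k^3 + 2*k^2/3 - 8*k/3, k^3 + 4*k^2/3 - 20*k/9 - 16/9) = k^2 + 2*k/3 - 8/3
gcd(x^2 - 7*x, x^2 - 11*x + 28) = x - 7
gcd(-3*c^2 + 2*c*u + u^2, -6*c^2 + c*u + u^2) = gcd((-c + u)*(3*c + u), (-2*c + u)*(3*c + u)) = 3*c + u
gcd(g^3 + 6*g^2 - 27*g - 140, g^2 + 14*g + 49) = g + 7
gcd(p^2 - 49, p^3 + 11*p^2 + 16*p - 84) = p + 7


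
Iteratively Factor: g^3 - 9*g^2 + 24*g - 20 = (g - 5)*(g^2 - 4*g + 4) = (g - 5)*(g - 2)*(g - 2)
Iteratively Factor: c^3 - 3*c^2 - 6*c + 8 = (c + 2)*(c^2 - 5*c + 4) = (c - 4)*(c + 2)*(c - 1)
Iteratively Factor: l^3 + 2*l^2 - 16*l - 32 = (l - 4)*(l^2 + 6*l + 8) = (l - 4)*(l + 4)*(l + 2)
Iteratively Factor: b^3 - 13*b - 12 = (b + 1)*(b^2 - b - 12) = (b + 1)*(b + 3)*(b - 4)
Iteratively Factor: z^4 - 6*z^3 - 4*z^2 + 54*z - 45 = (z - 3)*(z^3 - 3*z^2 - 13*z + 15) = (z - 3)*(z + 3)*(z^2 - 6*z + 5) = (z - 5)*(z - 3)*(z + 3)*(z - 1)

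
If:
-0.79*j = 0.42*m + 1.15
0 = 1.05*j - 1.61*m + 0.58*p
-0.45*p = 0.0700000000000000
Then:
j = -1.06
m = -0.75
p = -0.16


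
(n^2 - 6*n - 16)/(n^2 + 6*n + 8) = (n - 8)/(n + 4)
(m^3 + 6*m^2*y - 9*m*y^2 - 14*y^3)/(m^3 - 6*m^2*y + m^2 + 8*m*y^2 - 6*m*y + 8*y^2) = (-m^2 - 8*m*y - 7*y^2)/(-m^2 + 4*m*y - m + 4*y)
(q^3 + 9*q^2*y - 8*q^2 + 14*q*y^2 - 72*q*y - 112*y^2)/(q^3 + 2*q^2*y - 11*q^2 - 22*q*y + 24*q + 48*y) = (q + 7*y)/(q - 3)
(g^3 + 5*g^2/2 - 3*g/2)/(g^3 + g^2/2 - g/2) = (g + 3)/(g + 1)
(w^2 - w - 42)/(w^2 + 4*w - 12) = (w - 7)/(w - 2)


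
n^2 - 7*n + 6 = (n - 6)*(n - 1)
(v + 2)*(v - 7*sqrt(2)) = v^2 - 7*sqrt(2)*v + 2*v - 14*sqrt(2)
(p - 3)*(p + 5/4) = p^2 - 7*p/4 - 15/4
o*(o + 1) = o^2 + o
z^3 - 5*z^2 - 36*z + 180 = (z - 6)*(z - 5)*(z + 6)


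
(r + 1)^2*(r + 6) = r^3 + 8*r^2 + 13*r + 6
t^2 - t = t*(t - 1)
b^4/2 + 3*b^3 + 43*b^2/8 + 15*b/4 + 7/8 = (b/2 + 1/2)*(b + 1/2)*(b + 1)*(b + 7/2)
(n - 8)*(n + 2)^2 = n^3 - 4*n^2 - 28*n - 32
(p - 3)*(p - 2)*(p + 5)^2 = p^4 + 5*p^3 - 19*p^2 - 65*p + 150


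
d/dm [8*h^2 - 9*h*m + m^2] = -9*h + 2*m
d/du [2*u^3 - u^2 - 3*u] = 6*u^2 - 2*u - 3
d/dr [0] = 0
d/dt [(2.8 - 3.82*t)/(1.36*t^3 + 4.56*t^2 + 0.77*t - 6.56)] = (10.3904*t^3 + 5.9952*t^2 - 25.536*t + 22.9032)/(1.8496*t^6 + 12.4032*t^5 + 22.888*t^4 - 10.8208*t^3 - 59.2343*t^2 - 10.1024*t + 43.0336)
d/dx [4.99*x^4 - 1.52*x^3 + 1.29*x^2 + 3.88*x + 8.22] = 19.96*x^3 - 4.56*x^2 + 2.58*x + 3.88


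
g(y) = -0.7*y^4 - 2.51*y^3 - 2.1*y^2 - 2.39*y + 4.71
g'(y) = -2.8*y^3 - 7.53*y^2 - 4.2*y - 2.39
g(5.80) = -1361.68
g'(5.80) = -826.37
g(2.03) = -41.68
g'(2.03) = -65.37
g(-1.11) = 7.15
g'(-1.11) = -3.18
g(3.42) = -224.19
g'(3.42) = -216.83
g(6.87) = -2483.96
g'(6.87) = -1294.52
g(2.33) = -64.64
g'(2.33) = -88.47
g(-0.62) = 5.88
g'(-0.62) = -2.01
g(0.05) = 4.58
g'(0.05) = -2.62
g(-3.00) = 4.05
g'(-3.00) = 18.04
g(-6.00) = -421.59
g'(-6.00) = 356.53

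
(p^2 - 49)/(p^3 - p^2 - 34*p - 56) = (p + 7)/(p^2 + 6*p + 8)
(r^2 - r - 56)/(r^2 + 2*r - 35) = (r - 8)/(r - 5)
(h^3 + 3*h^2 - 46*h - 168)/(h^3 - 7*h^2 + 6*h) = (h^3 + 3*h^2 - 46*h - 168)/(h*(h^2 - 7*h + 6))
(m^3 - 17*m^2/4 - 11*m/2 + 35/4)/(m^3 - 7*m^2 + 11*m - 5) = (m + 7/4)/(m - 1)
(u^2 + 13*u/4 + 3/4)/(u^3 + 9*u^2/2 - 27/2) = (4*u + 1)/(2*(2*u^2 + 3*u - 9))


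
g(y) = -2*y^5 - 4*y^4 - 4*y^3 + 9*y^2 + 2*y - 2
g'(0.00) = 2.00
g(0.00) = -2.00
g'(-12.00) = -181654.00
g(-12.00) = 422902.00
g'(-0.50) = -8.62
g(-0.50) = -0.44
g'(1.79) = -198.66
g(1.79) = -70.34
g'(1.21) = -43.57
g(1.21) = -7.25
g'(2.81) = -1020.67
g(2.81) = -613.86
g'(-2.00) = -114.00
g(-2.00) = 62.00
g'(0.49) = 5.48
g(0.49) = 0.38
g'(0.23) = 5.28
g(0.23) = -1.13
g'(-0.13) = -0.51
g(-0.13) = -2.10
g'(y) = -10*y^4 - 16*y^3 - 12*y^2 + 18*y + 2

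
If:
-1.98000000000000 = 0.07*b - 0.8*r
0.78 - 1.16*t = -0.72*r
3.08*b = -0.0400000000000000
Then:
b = -0.01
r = 2.47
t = 2.21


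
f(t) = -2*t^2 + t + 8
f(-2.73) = -9.64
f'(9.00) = -35.00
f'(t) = 1 - 4*t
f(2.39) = -1.03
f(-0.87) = 5.62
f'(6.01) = -23.04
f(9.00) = -145.00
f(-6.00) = -70.00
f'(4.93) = -18.72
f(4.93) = -35.68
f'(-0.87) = 4.48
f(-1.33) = 3.13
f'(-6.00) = 25.00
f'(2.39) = -8.56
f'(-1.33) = 6.32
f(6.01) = -58.23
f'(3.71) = -13.84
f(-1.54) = 1.72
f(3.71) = -15.82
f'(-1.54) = 7.16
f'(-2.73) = 11.92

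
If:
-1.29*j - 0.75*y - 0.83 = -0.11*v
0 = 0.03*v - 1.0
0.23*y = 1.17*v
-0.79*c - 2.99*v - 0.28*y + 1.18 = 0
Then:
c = -184.77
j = -96.39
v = 33.33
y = 169.57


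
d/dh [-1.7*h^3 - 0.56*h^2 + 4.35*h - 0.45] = -5.1*h^2 - 1.12*h + 4.35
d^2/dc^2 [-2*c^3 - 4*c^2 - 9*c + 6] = -12*c - 8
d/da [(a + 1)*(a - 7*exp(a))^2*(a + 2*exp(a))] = (a - 7*exp(a))*((a + 1)*(a - 7*exp(a))*(2*exp(a) + 1) - 2*(a + 1)*(a + 2*exp(a))*(7*exp(a) - 1) + (a - 7*exp(a))*(a + 2*exp(a)))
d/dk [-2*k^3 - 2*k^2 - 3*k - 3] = -6*k^2 - 4*k - 3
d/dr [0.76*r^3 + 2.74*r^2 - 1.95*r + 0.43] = 2.28*r^2 + 5.48*r - 1.95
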